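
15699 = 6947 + 8752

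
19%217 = 19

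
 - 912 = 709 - 1621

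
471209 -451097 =20112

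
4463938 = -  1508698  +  5972636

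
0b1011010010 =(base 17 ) 288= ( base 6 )3202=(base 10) 722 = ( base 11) 5a7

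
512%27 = 26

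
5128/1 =5128=5128.00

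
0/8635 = 0 = 0.00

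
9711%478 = 151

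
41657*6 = 249942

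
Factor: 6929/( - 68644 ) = - 2^( - 2 )*13^2*41^1*131^( - 2 )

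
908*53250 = 48351000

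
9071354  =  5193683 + 3877671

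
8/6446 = 4/3223  =  0.00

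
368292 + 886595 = 1254887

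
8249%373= 43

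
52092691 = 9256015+42836676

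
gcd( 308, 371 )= 7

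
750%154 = 134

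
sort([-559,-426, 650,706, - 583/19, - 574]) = [  -  574, - 559, - 426, - 583/19  ,  650,706 ] 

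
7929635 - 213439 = 7716196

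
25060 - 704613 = - 679553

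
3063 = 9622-6559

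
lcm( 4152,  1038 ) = 4152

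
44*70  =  3080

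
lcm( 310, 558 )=2790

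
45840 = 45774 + 66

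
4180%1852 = 476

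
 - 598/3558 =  -299/1779=- 0.17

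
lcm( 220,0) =0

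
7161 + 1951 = 9112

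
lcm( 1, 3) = 3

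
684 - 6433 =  - 5749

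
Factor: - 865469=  - 11^1*19^1 * 41^1*101^1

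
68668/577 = 119 + 5/577 = 119.01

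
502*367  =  184234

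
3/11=3/11 = 0.27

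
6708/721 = 6708/721 = 9.30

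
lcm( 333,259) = 2331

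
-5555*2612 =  - 14509660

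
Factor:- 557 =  - 557^1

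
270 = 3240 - 2970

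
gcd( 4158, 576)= 18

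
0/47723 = 0 = 0.00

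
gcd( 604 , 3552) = 4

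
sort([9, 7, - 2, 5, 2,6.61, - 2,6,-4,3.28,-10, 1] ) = [ - 10,  -  4, - 2, - 2,  1, 2, 3.28,5, 6, 6.61, 7, 9]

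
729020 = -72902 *(  -  10)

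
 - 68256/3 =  - 22752 =- 22752.00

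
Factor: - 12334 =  -2^1*7^1*881^1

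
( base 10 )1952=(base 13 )b72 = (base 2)11110100000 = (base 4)132200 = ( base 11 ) 1515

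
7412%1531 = 1288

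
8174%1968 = 302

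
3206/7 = 458 = 458.00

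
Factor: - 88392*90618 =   -  8009906256 = -2^4* 3^2*11^1*29^1*127^1*1373^1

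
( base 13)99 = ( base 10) 126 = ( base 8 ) 176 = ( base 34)3O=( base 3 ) 11200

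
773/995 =773/995 =0.78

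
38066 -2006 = 36060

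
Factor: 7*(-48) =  - 336 = - 2^4*3^1*7^1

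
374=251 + 123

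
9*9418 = 84762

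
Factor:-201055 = -5^1*79^1*509^1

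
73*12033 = 878409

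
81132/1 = 81132 = 81132.00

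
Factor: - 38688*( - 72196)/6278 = 2^6*  3^1*13^1*31^1*43^ ( - 1 )*73^( - 1)*18049^1  =  1396559424/3139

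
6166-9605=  - 3439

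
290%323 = 290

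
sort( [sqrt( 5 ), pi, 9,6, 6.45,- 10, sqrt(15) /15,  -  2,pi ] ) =[  -  10, - 2, sqrt(15) /15,sqrt( 5), pi,pi, 6, 6.45, 9 ] 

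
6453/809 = 6453/809 = 7.98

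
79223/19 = 79223/19 = 4169.63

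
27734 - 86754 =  -59020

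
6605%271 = 101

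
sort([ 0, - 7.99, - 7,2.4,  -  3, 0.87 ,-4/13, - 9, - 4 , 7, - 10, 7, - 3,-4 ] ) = [  -  10,  -  9, - 7.99, - 7,  -  4, - 4,-3,  -  3, - 4/13, 0 , 0.87,2.4,7, 7 ]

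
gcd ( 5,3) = 1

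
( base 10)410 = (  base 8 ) 632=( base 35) bp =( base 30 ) DK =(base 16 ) 19A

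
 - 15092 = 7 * ( - 2156)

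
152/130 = 1+11/65 = 1.17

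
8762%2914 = 20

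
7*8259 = 57813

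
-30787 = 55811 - 86598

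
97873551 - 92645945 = 5227606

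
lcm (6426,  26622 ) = 186354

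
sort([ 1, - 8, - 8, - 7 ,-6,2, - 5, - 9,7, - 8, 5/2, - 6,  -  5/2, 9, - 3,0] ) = [ - 9,- 8, - 8,  -  8, - 7, - 6,-6,-5, - 3, - 5/2,0,1,2 , 5/2,7, 9 ]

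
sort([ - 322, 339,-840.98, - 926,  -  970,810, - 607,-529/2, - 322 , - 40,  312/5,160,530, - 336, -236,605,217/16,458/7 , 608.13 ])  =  [-970, - 926,-840.98,  -  607, - 336, - 322,-322, -529/2, - 236,- 40,217/16,312/5,458/7,160,339, 530, 605,608.13, 810 ]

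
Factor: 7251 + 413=2^4*479^1 = 7664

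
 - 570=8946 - 9516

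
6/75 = 2/25 = 0.08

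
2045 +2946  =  4991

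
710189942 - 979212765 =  - 269022823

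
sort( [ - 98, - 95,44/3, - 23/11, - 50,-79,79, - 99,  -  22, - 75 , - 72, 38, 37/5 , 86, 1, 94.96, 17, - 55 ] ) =[ - 99, - 98, - 95 , - 79,-75 ,- 72  , - 55, - 50 ,-22, - 23/11,  1, 37/5, 44/3, 17,  38, 79,86, 94.96]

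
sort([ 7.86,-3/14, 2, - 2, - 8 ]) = [ - 8, - 2, - 3/14,2,7.86 ]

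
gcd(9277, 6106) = 1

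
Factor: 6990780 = 2^2*3^1*5^1*37^1 * 47^1 * 67^1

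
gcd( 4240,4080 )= 80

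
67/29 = 2  +  9/29=2.31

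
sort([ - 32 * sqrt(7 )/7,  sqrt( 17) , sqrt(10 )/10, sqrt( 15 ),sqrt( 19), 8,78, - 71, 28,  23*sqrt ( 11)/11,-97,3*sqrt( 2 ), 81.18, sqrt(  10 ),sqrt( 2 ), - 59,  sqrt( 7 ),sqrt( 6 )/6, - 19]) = [ - 97, - 71 , - 59, - 19, - 32*sqrt(7)/7, sqrt( 10)/10, sqrt( 6)/6, sqrt( 2 ),sqrt( 7), sqrt( 10),sqrt( 15), sqrt( 17 ),  3*sqrt ( 2), sqrt(19),23*sqrt( 11 )/11 , 8, 28, 78,81.18] 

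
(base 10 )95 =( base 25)3k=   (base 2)1011111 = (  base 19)50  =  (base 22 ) 47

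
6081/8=760+1/8=   760.12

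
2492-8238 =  - 5746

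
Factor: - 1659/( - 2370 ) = 7/10= 2^( - 1) * 5^ ( - 1 )*7^1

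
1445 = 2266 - 821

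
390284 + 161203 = 551487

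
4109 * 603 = 2477727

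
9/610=9/610 = 0.01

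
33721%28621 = 5100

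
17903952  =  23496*762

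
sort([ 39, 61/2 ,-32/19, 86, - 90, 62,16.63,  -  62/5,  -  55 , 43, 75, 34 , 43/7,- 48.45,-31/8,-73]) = [ - 90, - 73 ,-55 , -48.45, -62/5, - 31/8, - 32/19, 43/7,  16.63 , 61/2,34 , 39,43, 62, 75, 86]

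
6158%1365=698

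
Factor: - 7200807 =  -3^1*479^1*5011^1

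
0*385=0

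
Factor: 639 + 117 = 756 = 2^2*3^3 * 7^1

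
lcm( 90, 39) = 1170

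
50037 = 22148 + 27889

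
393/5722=393/5722= 0.07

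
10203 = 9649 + 554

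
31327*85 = 2662795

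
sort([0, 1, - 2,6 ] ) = [ - 2, 0,1, 6]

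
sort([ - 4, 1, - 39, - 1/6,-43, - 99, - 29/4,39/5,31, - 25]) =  [ - 99, - 43, - 39, - 25, - 29/4, - 4, - 1/6, 1 , 39/5 , 31]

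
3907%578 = 439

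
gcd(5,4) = 1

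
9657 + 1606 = 11263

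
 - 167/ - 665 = 167/665 = 0.25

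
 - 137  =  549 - 686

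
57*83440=4756080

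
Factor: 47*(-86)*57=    - 230394= - 2^1*3^1*19^1 * 43^1 * 47^1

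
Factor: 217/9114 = 1/42 = 2^( - 1 )*3^( - 1 )*7^( - 1) 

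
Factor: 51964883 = 51964883^1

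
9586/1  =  9586 = 9586.00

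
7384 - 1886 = 5498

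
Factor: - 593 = -593^1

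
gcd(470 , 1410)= 470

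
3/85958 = 3/85958 = 0.00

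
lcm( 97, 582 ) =582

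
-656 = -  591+-65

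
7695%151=145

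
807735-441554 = 366181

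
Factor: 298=2^1*149^1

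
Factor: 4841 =47^1 * 103^1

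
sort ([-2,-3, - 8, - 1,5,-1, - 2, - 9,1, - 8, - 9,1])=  [-9, - 9, - 8, - 8, - 3,- 2, - 2 , - 1, - 1, 1,1,5] 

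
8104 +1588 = 9692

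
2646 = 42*63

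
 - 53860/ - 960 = 2693/48 = 56.10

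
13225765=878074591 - 864848826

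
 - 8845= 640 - 9485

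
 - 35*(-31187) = 1091545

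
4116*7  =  28812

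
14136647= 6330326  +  7806321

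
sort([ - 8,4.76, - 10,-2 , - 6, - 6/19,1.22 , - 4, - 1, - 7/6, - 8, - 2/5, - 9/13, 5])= [ - 10, -8, - 8, - 6, - 4, - 2,  -  7/6, - 1,  -  9/13, - 2/5, - 6/19,1.22,4.76,5 ] 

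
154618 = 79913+74705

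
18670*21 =392070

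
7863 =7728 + 135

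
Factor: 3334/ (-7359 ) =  - 2^1*3^( - 1) * 11^( - 1)*223^(-1) *1667^1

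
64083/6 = 10680 + 1/2 = 10680.50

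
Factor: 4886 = 2^1*7^1*349^1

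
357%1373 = 357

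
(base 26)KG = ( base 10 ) 536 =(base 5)4121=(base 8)1030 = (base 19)194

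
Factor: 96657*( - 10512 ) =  - 2^4*3^3*11^1*29^1*73^1*101^1 = - 1016058384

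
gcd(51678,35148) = 174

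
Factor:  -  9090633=-3^1*1373^1*2207^1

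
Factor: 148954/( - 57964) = -221/86= - 2^( - 1 ) *13^1*17^1*43^( - 1 ) 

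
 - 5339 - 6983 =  - 12322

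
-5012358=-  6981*718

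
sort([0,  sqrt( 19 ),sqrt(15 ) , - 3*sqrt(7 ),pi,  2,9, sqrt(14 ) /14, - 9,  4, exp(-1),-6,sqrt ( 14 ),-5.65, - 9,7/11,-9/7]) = [ - 9,-9, - 3 *sqrt(7), - 6,-5.65,- 9/7,0,sqrt(14 ) /14,  exp( - 1),7/11 , 2,pi,sqrt ( 14), sqrt(15),4, sqrt(19 ),9] 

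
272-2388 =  - 2116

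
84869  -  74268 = 10601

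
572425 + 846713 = 1419138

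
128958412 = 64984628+63973784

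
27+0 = 27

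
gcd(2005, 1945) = 5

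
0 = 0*24706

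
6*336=2016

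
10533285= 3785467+6747818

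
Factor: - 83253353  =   -23^1*3619711^1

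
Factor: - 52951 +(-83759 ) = - 136710 = -  2^1*3^2*5^1 * 7^2 * 31^1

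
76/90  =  38/45 = 0.84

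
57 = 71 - 14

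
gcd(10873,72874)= 83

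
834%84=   78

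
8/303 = 8/303 = 0.03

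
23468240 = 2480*9463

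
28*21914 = 613592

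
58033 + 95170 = 153203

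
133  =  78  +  55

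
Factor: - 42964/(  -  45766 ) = 2^1*7^( -2 )*23^1 = 46/49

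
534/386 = 267/193 = 1.38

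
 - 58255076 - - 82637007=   24381931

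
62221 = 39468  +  22753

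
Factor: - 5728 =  - 2^5 *179^1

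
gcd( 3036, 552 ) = 276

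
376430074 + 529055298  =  905485372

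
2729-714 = 2015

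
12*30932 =371184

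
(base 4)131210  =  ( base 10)1892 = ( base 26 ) 2kk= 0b11101100100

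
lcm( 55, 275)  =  275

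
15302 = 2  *7651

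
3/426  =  1/142 = 0.01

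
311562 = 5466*57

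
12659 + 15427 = 28086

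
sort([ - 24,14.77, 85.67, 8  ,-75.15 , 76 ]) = [-75.15, - 24,8, 14.77,76,85.67] 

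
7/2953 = 7/2953 = 0.00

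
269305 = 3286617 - 3017312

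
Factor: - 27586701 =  - 3^2*61^1*109^1*461^1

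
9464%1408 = 1016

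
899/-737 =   -  899/737 = - 1.22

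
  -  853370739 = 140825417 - 994196156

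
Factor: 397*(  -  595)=-236215 = - 5^1*7^1*17^1*397^1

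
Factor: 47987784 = 2^3*3^2*13^1*167^1*307^1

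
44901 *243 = 10910943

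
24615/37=665 + 10/37 = 665.27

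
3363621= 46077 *73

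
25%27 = 25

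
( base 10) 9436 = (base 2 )10010011011100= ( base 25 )f2b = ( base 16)24dc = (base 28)C10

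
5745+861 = 6606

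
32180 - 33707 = -1527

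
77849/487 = 77849/487 = 159.85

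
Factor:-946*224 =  - 2^6*7^1*11^1*43^1 = - 211904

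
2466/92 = 26 + 37/46=26.80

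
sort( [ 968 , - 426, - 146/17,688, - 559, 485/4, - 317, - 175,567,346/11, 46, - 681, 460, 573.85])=[-681, - 559, - 426, - 317, - 175,-146/17, 346/11,46,485/4, 460, 567,573.85,688,968]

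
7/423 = 7/423 = 0.02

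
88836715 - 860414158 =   -  771577443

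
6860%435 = 335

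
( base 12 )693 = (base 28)16N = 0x3CF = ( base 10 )975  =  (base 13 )5A0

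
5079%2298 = 483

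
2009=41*49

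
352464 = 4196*84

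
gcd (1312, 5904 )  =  656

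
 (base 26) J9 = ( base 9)618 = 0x1F7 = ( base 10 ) 503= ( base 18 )19h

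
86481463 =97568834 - 11087371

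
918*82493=75728574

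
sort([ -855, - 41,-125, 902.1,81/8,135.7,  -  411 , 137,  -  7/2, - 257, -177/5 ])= [ - 855, - 411,- 257,-125 , - 41,-177/5,- 7/2,81/8, 135.7, 137,902.1 ]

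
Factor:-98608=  - 2^4*6163^1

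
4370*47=205390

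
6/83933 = 6/83933 =0.00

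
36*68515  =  2466540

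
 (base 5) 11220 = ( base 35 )n5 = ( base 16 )32A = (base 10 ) 810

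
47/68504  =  47/68504 = 0.00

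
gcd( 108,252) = 36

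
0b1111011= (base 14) 8B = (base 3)11120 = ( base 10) 123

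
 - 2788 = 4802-7590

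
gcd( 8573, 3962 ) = 1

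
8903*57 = 507471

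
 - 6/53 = - 6/53 = - 0.11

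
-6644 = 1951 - 8595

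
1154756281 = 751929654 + 402826627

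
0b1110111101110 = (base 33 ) 716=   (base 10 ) 7662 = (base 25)c6c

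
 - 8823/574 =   -  16 + 361/574 = -  15.37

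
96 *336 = 32256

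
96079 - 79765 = 16314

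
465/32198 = 465/32198 = 0.01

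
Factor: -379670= - 2^1*5^1*37967^1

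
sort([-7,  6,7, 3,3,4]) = [ - 7,3 , 3,  4,6 , 7 ]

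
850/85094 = 425/42547 = 0.01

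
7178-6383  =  795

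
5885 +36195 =42080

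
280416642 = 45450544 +234966098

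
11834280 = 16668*710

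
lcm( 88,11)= 88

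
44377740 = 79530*558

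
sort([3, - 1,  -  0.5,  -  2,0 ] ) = [-2, - 1,-0.5, 0,  3]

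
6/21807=2/7269 = 0.00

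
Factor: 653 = 653^1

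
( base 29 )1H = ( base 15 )31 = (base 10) 46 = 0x2e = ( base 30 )1G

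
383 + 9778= 10161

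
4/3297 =4/3297 = 0.00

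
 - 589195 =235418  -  824613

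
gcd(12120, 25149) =303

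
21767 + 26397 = 48164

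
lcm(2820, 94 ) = 2820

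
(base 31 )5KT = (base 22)b5k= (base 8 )12516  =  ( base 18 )gf0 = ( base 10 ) 5454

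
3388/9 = 3388/9 = 376.44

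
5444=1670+3774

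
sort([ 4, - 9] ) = [  -  9, 4] 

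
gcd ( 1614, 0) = 1614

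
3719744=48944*76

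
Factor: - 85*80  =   - 2^4*5^2*17^1=- 6800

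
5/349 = 5/349 = 0.01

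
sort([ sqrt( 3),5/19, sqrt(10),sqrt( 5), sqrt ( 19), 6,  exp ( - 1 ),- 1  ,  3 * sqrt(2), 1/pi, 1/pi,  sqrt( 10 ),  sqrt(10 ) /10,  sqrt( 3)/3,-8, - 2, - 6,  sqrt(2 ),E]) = [-8,- 6, - 2, -1, 5/19 , sqrt( 10) /10, 1/pi, 1/pi, exp(-1 ), sqrt ( 3)/3,  sqrt( 2 ),  sqrt( 3 )  ,  sqrt ( 5 ), E, sqrt(10),  sqrt(10 ),3 * sqrt(2 ), sqrt( 19 ),  6] 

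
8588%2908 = 2772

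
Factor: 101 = 101^1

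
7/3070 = 7/3070=0.00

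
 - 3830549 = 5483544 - 9314093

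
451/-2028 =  - 1  +  1577/2028= - 0.22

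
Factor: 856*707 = 2^3*7^1*101^1*107^1 = 605192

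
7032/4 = 1758 = 1758.00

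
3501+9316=12817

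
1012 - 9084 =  - 8072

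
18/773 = 18/773 = 0.02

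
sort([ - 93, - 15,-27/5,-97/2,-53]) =[-93, - 53 , - 97/2, - 15,  -  27/5]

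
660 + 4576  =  5236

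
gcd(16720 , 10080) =80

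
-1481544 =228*( - 6498)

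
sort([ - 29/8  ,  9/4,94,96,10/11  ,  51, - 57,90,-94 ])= [ - 94, - 57, - 29/8,10/11,9/4 , 51,  90,94, 96]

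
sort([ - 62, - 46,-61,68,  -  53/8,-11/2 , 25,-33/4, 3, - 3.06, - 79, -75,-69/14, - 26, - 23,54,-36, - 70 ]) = [ - 79, - 75, - 70,-62, - 61,- 46,-36,  -  26,  -  23,  -  33/4,-53/8, - 11/2, - 69/14, - 3.06,3,  25,  54, 68]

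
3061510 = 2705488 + 356022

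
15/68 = 15/68 = 0.22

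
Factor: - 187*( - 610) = 2^1*5^1*11^1  *  17^1*61^1 = 114070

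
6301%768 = 157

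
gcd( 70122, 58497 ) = 93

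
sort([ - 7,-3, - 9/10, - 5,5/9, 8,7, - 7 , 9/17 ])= [ - 7, - 7, - 5, - 3, - 9/10,9/17, 5/9,  7, 8 ] 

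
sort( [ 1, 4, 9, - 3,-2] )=[-3, - 2,1, 4, 9 ] 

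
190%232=190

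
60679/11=5516+3/11 = 5516.27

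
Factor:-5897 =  - 5897^1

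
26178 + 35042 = 61220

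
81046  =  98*827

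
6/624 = 1/104 = 0.01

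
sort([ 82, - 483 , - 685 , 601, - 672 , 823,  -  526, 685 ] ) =[  -  685, - 672,-526,- 483,82 , 601,685, 823]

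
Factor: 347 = 347^1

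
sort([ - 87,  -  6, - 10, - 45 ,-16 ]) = [ - 87, - 45, - 16 , - 10, - 6 ] 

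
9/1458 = 1/162 = 0.01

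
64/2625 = 64/2625= 0.02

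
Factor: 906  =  2^1*3^1*151^1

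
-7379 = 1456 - 8835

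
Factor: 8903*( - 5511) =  - 3^1*11^1*29^1*167^1*307^1 = - 49064433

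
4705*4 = 18820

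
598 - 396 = 202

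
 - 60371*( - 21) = 1267791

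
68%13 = 3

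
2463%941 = 581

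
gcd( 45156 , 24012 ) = 12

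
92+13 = 105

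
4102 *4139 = 16978178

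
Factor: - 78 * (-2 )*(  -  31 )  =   - 4836 = - 2^2*3^1 * 13^1*31^1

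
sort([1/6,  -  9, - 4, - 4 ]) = [ - 9, - 4 ,-4 , 1/6] 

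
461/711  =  461/711 = 0.65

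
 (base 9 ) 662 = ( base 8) 1036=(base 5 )4132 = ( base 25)LH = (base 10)542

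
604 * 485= 292940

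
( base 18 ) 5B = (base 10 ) 101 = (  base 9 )122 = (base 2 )1100101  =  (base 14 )73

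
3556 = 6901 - 3345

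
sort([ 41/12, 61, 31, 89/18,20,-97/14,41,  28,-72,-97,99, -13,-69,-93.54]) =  [ - 97, - 93.54  ,- 72,  -  69,-13, - 97/14, 41/12, 89/18,20, 28,31, 41, 61 , 99]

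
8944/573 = 8944/573=15.61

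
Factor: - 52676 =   -  2^2*13^1*1013^1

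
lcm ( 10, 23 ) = 230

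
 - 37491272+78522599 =41031327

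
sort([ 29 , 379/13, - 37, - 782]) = [-782, - 37,  29,  379/13]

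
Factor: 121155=3^1 * 5^1 * 41^1 * 197^1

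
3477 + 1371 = 4848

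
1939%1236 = 703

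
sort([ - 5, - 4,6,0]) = [- 5, - 4,0, 6 ]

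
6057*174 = 1053918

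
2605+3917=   6522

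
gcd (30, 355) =5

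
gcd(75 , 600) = 75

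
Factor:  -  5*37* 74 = - 13690 = - 2^1 * 5^1*37^2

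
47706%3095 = 1281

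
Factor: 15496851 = 3^1*2111^1*2447^1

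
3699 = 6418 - 2719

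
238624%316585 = 238624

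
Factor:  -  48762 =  - 2^1*  3^4*7^1*43^1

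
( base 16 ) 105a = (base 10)4186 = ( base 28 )59E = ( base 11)3166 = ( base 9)5661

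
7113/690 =10 + 71/230= 10.31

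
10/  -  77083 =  - 10/77083 = - 0.00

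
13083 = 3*4361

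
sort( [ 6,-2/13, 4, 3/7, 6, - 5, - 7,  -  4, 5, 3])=[ - 7,-5,-4, - 2/13, 3/7,3, 4, 5, 6,6] 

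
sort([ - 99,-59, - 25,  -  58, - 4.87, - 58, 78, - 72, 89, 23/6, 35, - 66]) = [ - 99, - 72, - 66, - 59, - 58, - 58 ,  -  25, - 4.87, 23/6,35, 78, 89]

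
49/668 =49/668 = 0.07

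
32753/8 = 32753/8=4094.12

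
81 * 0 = 0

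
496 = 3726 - 3230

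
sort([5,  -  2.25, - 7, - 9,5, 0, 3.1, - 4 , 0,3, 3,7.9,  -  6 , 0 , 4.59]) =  [ - 9,  -  7, - 6, - 4, - 2.25, 0 , 0, 0, 3,3, 3.1,4.59, 5,5,7.9]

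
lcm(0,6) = 0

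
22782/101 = 22782/101 = 225.56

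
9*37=333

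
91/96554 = 91/96554 = 0.00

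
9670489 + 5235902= 14906391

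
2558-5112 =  - 2554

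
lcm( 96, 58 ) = 2784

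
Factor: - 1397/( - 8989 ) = 11^1 * 89^(-1 )*101^( - 1 ) * 127^1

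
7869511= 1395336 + 6474175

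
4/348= 1/87  =  0.01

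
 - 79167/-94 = 842 + 19/94  =  842.20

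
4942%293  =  254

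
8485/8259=1  +  226/8259 = 1.03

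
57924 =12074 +45850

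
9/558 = 1/62= 0.02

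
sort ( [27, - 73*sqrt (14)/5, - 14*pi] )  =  [-73*sqrt( 14)/5 , - 14*pi,27] 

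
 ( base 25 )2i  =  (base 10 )68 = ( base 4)1010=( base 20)38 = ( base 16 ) 44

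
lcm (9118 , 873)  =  82062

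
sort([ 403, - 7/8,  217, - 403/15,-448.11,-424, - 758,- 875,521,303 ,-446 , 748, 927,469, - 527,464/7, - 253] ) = [-875, - 758,  -  527,-448.11,-446, - 424 ,-253,-403/15, - 7/8, 464/7,217 , 303,403,469,521,748,  927]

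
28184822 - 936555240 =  - 908370418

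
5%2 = 1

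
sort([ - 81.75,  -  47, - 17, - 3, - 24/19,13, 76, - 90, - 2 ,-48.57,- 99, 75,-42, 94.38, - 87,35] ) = [ - 99, - 90, - 87, - 81.75, - 48.57, - 47, - 42, - 17, - 3 , - 2, - 24/19, 13, 35, 75, 76, 94.38 ]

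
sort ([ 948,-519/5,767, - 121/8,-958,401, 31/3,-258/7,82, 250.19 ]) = [ - 958,  -  519/5,-258/7, - 121/8,31/3, 82, 250.19,401,767,948 ]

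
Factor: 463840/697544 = 260/391 = 2^2 * 5^1*13^1*17^ (  -  1 )*23^ ( - 1 )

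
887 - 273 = 614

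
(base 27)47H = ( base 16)C32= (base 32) 31I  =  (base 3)11021122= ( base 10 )3122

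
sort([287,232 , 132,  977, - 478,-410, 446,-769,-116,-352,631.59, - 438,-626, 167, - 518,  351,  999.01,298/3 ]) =[ - 769, - 626, -518, - 478, - 438,-410, - 352, - 116 , 298/3,132,167,232,287, 351, 446, 631.59, 977, 999.01 ] 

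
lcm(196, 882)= 1764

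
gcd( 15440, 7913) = 193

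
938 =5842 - 4904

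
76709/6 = 12784 + 5/6 = 12784.83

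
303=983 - 680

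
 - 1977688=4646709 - 6624397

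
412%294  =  118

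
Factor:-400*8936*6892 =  - 2^9*5^2*1117^1*1723^1=-24634764800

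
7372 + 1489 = 8861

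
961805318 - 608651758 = 353153560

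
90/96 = 15/16=0.94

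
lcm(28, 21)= 84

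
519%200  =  119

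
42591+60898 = 103489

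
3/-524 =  - 3/524  =  -  0.01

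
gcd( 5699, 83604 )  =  1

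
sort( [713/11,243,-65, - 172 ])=[-172, - 65,713/11,243]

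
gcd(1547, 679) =7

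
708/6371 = 708/6371=0.11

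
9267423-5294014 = 3973409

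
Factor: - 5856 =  -2^5 * 3^1 * 61^1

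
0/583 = 0 =0.00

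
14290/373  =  38 + 116/373=38.31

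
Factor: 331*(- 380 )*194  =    -  2^3*5^1*19^1*97^1*331^1 = - 24401320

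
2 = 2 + 0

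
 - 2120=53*(-40 ) 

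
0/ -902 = 0/1 = - 0.00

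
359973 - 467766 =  - 107793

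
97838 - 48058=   49780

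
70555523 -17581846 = 52973677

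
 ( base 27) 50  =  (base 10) 135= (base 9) 160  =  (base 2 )10000111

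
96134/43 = 2235+29/43 = 2235.67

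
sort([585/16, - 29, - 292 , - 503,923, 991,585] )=[ - 503, - 292, - 29,585/16, 585, 923,991]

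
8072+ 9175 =17247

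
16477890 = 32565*506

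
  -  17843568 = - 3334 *5352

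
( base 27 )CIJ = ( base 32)915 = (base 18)1AA1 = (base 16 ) 2425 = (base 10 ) 9253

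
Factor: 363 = 3^1*11^2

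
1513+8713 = 10226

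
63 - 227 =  - 164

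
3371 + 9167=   12538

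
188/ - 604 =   -  1  +  104/151 = - 0.31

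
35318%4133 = 2254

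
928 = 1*928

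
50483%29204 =21279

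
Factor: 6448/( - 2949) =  - 2^4 * 3^(  -  1 )*13^1*31^1 *983^( - 1) 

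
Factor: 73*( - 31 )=  -  31^1*73^1 = -  2263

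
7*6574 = 46018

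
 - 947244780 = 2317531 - 949562311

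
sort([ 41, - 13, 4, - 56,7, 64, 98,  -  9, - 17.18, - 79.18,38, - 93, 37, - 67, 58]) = [ - 93, - 79.18, - 67, -56, - 17.18, - 13, - 9,4,7, 37, 38, 41,58, 64, 98]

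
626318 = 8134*77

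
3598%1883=1715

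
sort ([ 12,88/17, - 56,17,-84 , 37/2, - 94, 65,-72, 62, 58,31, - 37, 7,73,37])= [ - 94,-84, - 72, - 56, - 37,88/17, 7,12,17,37/2,31,37, 58,62,65,73 ]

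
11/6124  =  11/6124 = 0.00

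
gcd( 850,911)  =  1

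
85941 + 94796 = 180737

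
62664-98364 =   -  35700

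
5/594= 5/594 = 0.01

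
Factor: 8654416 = 2^4*540901^1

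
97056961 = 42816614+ 54240347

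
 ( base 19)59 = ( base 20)54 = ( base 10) 104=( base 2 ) 1101000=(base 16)68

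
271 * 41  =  11111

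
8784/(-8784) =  - 1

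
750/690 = 25/23  =  1.09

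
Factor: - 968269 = -17^1*56957^1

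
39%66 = 39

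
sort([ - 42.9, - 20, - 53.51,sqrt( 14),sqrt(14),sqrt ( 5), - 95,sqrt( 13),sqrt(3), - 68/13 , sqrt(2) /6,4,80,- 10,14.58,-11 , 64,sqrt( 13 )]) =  [ -95 ,- 53.51 , - 42.9, - 20, -11, - 10 , - 68/13 , sqrt( 2)/6,sqrt( 3 ), sqrt ( 5 ), sqrt ( 13 ),sqrt( 13 ),  sqrt(14 ),  sqrt(14 ),4,14.58,64,80 ] 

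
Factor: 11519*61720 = 710952680 = 2^3*5^1*1543^1*11519^1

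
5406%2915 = 2491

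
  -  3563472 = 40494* ( - 88)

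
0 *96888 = 0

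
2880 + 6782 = 9662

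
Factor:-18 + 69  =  3^1*17^1 =51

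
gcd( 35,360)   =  5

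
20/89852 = 5/22463 = 0.00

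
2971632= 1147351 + 1824281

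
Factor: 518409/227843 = 3^2*7^ ( - 1)*11^ ( - 2)*269^( - 1 )*57601^1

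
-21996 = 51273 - 73269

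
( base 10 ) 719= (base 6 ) 3155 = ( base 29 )ON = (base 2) 1011001111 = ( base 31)N6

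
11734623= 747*15709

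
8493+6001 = 14494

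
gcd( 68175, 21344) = 1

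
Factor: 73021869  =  3^2*43^1*188687^1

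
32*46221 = 1479072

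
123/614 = 123/614= 0.20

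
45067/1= 45067 =45067.00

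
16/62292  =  4/15573 =0.00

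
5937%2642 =653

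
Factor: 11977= 7^1*29^1*59^1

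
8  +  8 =16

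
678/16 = 42 + 3/8 = 42.38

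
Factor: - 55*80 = -4400 = - 2^4 * 5^2*11^1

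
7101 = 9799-2698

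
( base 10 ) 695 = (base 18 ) 22b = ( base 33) L2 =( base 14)379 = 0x2B7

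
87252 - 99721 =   -  12469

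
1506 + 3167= 4673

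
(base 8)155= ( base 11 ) 9a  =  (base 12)91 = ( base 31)3G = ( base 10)109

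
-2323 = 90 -2413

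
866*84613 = 73274858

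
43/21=43/21  =  2.05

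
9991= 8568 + 1423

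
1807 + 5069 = 6876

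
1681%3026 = 1681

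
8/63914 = 4/31957 = 0.00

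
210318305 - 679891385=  - 469573080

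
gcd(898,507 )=1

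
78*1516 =118248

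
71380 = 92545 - 21165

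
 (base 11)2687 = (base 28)4cb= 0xD9B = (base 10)3483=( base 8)6633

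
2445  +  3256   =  5701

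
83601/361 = 231 + 210/361 = 231.58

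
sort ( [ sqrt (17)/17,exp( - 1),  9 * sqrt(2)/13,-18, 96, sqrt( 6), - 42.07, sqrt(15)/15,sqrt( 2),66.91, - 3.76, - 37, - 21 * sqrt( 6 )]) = [ - 21 * sqrt(6),-42.07, - 37,  -  18, - 3.76,sqrt( 17)/17,sqrt( 15)/15, exp ( - 1), 9*sqrt( 2)/13,sqrt(2), sqrt(6 ),  66.91,96]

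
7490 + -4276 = 3214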